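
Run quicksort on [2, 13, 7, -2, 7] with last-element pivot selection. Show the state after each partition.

Partition 1: pivot=7 at index 3 -> [2, 7, -2, 7, 13]
Partition 2: pivot=-2 at index 0 -> [-2, 7, 2, 7, 13]
Partition 3: pivot=2 at index 1 -> [-2, 2, 7, 7, 13]


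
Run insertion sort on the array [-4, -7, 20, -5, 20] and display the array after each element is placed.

First element -4 is already 'sorted'
Insert -7: shifted 1 elements -> [-7, -4, 20, -5, 20]
Insert 20: shifted 0 elements -> [-7, -4, 20, -5, 20]
Insert -5: shifted 2 elements -> [-7, -5, -4, 20, 20]
Insert 20: shifted 0 elements -> [-7, -5, -4, 20, 20]


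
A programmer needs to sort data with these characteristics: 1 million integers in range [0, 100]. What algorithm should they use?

Best choice: Counting sort
Reason: O(n + k) where k=100 is small; linear time beats O(n log n)


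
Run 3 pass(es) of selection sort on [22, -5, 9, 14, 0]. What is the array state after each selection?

Pass 1: Select minimum -5 at index 1, swap -> [-5, 22, 9, 14, 0]
Pass 2: Select minimum 0 at index 4, swap -> [-5, 0, 9, 14, 22]
Pass 3: Select minimum 9 at index 2, swap -> [-5, 0, 9, 14, 22]


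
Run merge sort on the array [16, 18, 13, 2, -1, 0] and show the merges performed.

Divide and conquer:
  Merge [18] + [13] -> [13, 18]
  Merge [16] + [13, 18] -> [13, 16, 18]
  Merge [-1] + [0] -> [-1, 0]
  Merge [2] + [-1, 0] -> [-1, 0, 2]
  Merge [13, 16, 18] + [-1, 0, 2] -> [-1, 0, 2, 13, 16, 18]


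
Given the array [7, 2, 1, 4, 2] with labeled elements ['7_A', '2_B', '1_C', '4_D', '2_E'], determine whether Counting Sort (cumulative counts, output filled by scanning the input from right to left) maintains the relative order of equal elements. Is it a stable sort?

Trace Counting Sort on the labeled array (the key is the number; the letter only tracks identity):
  Counts for values 0..7: [0, 1, 2, 0, 1, 0, 0, 1]
  Cumulative counts: [0, 1, 3, 3, 4, 4, 4, 5]
  Scan right to left: place 2_E at output index 2
  Scan right to left: place 4_D at output index 3
  Scan right to left: place 1_C at output index 0
  Scan right to left: place 2_B at output index 1
  Scan right to left: place 7_A at output index 4
  Output: [1_C, 2_B, 2_E, 4_D, 7_A]
Equal keys:
  value 2: originally 2_B, 2_E; after sorting 2_B, 2_E -> order preserved
All equal keys kept their original relative order. Counting Sort is stable: scanning the input right to left with decreasing cumulative counts places later duplicates at later output positions.
Answer: Stable


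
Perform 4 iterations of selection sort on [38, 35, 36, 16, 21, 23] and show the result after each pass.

Pass 1: Select minimum 16 at index 3, swap -> [16, 35, 36, 38, 21, 23]
Pass 2: Select minimum 21 at index 4, swap -> [16, 21, 36, 38, 35, 23]
Pass 3: Select minimum 23 at index 5, swap -> [16, 21, 23, 38, 35, 36]
Pass 4: Select minimum 35 at index 4, swap -> [16, 21, 23, 35, 38, 36]


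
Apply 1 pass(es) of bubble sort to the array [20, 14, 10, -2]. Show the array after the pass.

After pass 1: [14, 10, -2, 20] (3 swaps)
Total swaps: 3


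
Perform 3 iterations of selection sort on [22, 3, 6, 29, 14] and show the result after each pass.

Pass 1: Select minimum 3 at index 1, swap -> [3, 22, 6, 29, 14]
Pass 2: Select minimum 6 at index 2, swap -> [3, 6, 22, 29, 14]
Pass 3: Select minimum 14 at index 4, swap -> [3, 6, 14, 29, 22]


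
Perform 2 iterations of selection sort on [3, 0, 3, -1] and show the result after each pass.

Pass 1: Select minimum -1 at index 3, swap -> [-1, 0, 3, 3]
Pass 2: Select minimum 0 at index 1, swap -> [-1, 0, 3, 3]


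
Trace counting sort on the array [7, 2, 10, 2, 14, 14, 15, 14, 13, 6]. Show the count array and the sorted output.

Count array: [0, 0, 2, 0, 0, 0, 1, 1, 0, 0, 1, 0, 0, 1, 3, 1]
(count[i] = number of elements equal to i)
Cumulative count: [0, 0, 2, 2, 2, 2, 3, 4, 4, 4, 5, 5, 5, 6, 9, 10]
Sorted: [2, 2, 6, 7, 10, 13, 14, 14, 14, 15]


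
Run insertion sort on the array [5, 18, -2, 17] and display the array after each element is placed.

First element 5 is already 'sorted'
Insert 18: shifted 0 elements -> [5, 18, -2, 17]
Insert -2: shifted 2 elements -> [-2, 5, 18, 17]
Insert 17: shifted 1 elements -> [-2, 5, 17, 18]


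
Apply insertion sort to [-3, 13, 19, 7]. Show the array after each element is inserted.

First element -3 is already 'sorted'
Insert 13: shifted 0 elements -> [-3, 13, 19, 7]
Insert 19: shifted 0 elements -> [-3, 13, 19, 7]
Insert 7: shifted 2 elements -> [-3, 7, 13, 19]


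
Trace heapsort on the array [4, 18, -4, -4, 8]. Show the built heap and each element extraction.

Build heap: [18, 8, -4, -4, 4]
Extract 18: [8, 4, -4, -4, 18]
Extract 8: [4, -4, -4, 8, 18]
Extract 4: [-4, -4, 4, 8, 18]
Extract -4: [-4, -4, 4, 8, 18]


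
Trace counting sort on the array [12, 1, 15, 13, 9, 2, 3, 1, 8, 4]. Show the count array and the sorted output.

Count array: [0, 2, 1, 1, 1, 0, 0, 0, 1, 1, 0, 0, 1, 1, 0, 1]
(count[i] = number of elements equal to i)
Cumulative count: [0, 2, 3, 4, 5, 5, 5, 5, 6, 7, 7, 7, 8, 9, 9, 10]
Sorted: [1, 1, 2, 3, 4, 8, 9, 12, 13, 15]


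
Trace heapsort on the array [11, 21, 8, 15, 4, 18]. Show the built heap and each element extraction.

Build heap: [21, 15, 18, 11, 4, 8]
Extract 21: [18, 15, 8, 11, 4, 21]
Extract 18: [15, 11, 8, 4, 18, 21]
Extract 15: [11, 4, 8, 15, 18, 21]
Extract 11: [8, 4, 11, 15, 18, 21]
Extract 8: [4, 8, 11, 15, 18, 21]


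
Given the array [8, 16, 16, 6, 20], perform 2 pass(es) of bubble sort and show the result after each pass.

After pass 1: [8, 16, 6, 16, 20] (1 swaps)
After pass 2: [8, 6, 16, 16, 20] (1 swaps)
Total swaps: 2


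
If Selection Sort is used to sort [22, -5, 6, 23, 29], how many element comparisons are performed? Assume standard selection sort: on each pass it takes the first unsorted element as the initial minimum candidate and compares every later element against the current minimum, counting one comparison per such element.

Pass 1: scan indices 1..4 for the minimum = 4 comparison(s); min is -5, place at index 0 -> [-5, 22, 6, 23, 29]
Pass 2: scan indices 2..4 for the minimum = 3 comparison(s); min is 6, place at index 1 -> [-5, 6, 22, 23, 29]
Pass 3: scan indices 3..4 for the minimum = 2 comparison(s); min is 22, place at index 2 -> [-5, 6, 22, 23, 29]
Pass 4: scan indices 4..4 for the minimum = 1 comparison(s); min is 23, place at index 3 -> [-5, 6, 22, 23, 29]
Selection sort always scans the whole unsorted suffix, so the count is (n-1) + (n-2) + ... + 1 = n(n-1)/2 = 5*4/2 = 10 regardless of the input order.
Total comparisons: 4 + 3 + 2 + 1 = 10


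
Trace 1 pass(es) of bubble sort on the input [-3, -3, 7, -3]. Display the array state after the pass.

After pass 1: [-3, -3, -3, 7] (1 swaps)
Total swaps: 1


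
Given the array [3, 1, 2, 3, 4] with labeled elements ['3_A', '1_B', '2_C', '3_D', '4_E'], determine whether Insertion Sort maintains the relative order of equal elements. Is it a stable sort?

Trace Insertion Sort on the labeled array (the key is the number; the letter only tracks identity):
  Insert 1_B at index 0: [1_B, 3_A, 2_C, 3_D, 4_E]
  Insert 2_C at index 1: [1_B, 2_C, 3_A, 3_D, 4_E]
  Insert 3_D at index 3: [1_B, 2_C, 3_A, 3_D, 4_E]
  Insert 4_E at index 4: [1_B, 2_C, 3_A, 3_D, 4_E]
Final order: [1_B, 2_C, 3_A, 3_D, 4_E]
Equal keys:
  value 3: originally 3_A, 3_D; after sorting 3_A, 3_D -> order preserved
All equal keys kept their original relative order. Insertion Sort is stable: elements are shifted only while they are strictly greater than the key, so a key is inserted after any equal elements already placed.
Answer: Stable


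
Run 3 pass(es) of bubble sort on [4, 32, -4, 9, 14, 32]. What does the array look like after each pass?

After pass 1: [4, -4, 9, 14, 32, 32] (3 swaps)
After pass 2: [-4, 4, 9, 14, 32, 32] (1 swaps)
After pass 3: [-4, 4, 9, 14, 32, 32] (0 swaps)
Total swaps: 4


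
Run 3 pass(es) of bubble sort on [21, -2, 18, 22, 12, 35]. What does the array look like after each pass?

After pass 1: [-2, 18, 21, 12, 22, 35] (3 swaps)
After pass 2: [-2, 18, 12, 21, 22, 35] (1 swaps)
After pass 3: [-2, 12, 18, 21, 22, 35] (1 swaps)
Total swaps: 5


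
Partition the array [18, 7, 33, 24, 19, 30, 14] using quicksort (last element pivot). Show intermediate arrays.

Partition 1: pivot=14 at index 1 -> [7, 14, 33, 24, 19, 30, 18]
Partition 2: pivot=18 at index 2 -> [7, 14, 18, 24, 19, 30, 33]
Partition 3: pivot=33 at index 6 -> [7, 14, 18, 24, 19, 30, 33]
Partition 4: pivot=30 at index 5 -> [7, 14, 18, 24, 19, 30, 33]
Partition 5: pivot=19 at index 3 -> [7, 14, 18, 19, 24, 30, 33]


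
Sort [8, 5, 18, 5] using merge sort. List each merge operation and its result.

Divide and conquer:
  Merge [8] + [5] -> [5, 8]
  Merge [18] + [5] -> [5, 18]
  Merge [5, 8] + [5, 18] -> [5, 5, 8, 18]


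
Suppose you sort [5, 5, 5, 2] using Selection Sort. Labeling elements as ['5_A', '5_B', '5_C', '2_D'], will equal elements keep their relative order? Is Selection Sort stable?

Trace Selection Sort on the labeled array (the key is the number; the letter only tracks identity):
  Pass 1: minimum of unsorted part is 2_D at index 3; swap it with 5_A at index 0 -> [2_D, 5_B, 5_C, 5_A]
  Pass 2: minimum 5_B is already at index 1; no swap -> [2_D, 5_B, 5_C, 5_A]
  Pass 3: minimum 5_C is already at index 2; no swap -> [2_D, 5_B, 5_C, 5_A]
Final order: [2_D, 5_B, 5_C, 5_A]
Equal keys:
  value 5: originally 5_A, 5_B, 5_C; after sorting 5_B, 5_C, 5_A -> order changed
Equal keys were reordered, so Selection Sort is not stable: the long-range swap that moves the minimum into place can carry an element past an equal key. (One such input is enough; an unstable sort may happen to preserve order on other inputs, but it gives no guarantee.)
Answer: Not stable


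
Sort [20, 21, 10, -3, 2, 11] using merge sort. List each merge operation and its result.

Divide and conquer:
  Merge [21] + [10] -> [10, 21]
  Merge [20] + [10, 21] -> [10, 20, 21]
  Merge [2] + [11] -> [2, 11]
  Merge [-3] + [2, 11] -> [-3, 2, 11]
  Merge [10, 20, 21] + [-3, 2, 11] -> [-3, 2, 10, 11, 20, 21]


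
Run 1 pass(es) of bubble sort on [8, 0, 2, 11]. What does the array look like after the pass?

After pass 1: [0, 2, 8, 11] (2 swaps)
Total swaps: 2


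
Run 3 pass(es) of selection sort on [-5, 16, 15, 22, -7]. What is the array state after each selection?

Pass 1: Select minimum -7 at index 4, swap -> [-7, 16, 15, 22, -5]
Pass 2: Select minimum -5 at index 4, swap -> [-7, -5, 15, 22, 16]
Pass 3: Select minimum 15 at index 2, swap -> [-7, -5, 15, 22, 16]


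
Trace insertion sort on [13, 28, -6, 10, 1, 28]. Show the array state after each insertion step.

First element 13 is already 'sorted'
Insert 28: shifted 0 elements -> [13, 28, -6, 10, 1, 28]
Insert -6: shifted 2 elements -> [-6, 13, 28, 10, 1, 28]
Insert 10: shifted 2 elements -> [-6, 10, 13, 28, 1, 28]
Insert 1: shifted 3 elements -> [-6, 1, 10, 13, 28, 28]
Insert 28: shifted 0 elements -> [-6, 1, 10, 13, 28, 28]


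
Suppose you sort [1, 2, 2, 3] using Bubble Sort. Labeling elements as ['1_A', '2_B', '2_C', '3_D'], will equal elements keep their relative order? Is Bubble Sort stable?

Trace Bubble Sort on the labeled array (the key is the number; the letter only tracks identity):
  After pass 1: [1_A, 2_B, 2_C, 3_D] (no swaps, done)
Final order: [1_A, 2_B, 2_C, 3_D]
Equal keys:
  value 2: originally 2_B, 2_C; after sorting 2_B, 2_C -> order preserved
All equal keys kept their original relative order. Bubble Sort is stable: it only swaps adjacent elements when the left one is strictly greater, so equal keys never move past each other.
Answer: Stable


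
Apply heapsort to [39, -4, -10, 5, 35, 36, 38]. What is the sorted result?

Build heap: [39, 35, 38, 5, -4, 36, -10]
Extract 39: [38, 35, 36, 5, -4, -10, 39]
Extract 38: [36, 35, -10, 5, -4, 38, 39]
Extract 36: [35, 5, -10, -4, 36, 38, 39]
Extract 35: [5, -4, -10, 35, 36, 38, 39]
Extract 5: [-4, -10, 5, 35, 36, 38, 39]
Extract -4: [-10, -4, 5, 35, 36, 38, 39]


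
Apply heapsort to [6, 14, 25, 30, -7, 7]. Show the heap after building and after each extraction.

Build heap: [30, 14, 25, 6, -7, 7]
Extract 30: [25, 14, 7, 6, -7, 30]
Extract 25: [14, 6, 7, -7, 25, 30]
Extract 14: [7, 6, -7, 14, 25, 30]
Extract 7: [6, -7, 7, 14, 25, 30]
Extract 6: [-7, 6, 7, 14, 25, 30]


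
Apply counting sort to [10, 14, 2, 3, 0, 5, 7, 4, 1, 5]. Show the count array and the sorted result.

Count array: [1, 1, 1, 1, 1, 2, 0, 1, 0, 0, 1, 0, 0, 0, 1]
(count[i] = number of elements equal to i)
Cumulative count: [1, 2, 3, 4, 5, 7, 7, 8, 8, 8, 9, 9, 9, 9, 10]
Sorted: [0, 1, 2, 3, 4, 5, 5, 7, 10, 14]


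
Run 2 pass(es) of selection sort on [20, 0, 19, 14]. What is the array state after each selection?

Pass 1: Select minimum 0 at index 1, swap -> [0, 20, 19, 14]
Pass 2: Select minimum 14 at index 3, swap -> [0, 14, 19, 20]


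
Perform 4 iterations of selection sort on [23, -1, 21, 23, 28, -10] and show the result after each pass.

Pass 1: Select minimum -10 at index 5, swap -> [-10, -1, 21, 23, 28, 23]
Pass 2: Select minimum -1 at index 1, swap -> [-10, -1, 21, 23, 28, 23]
Pass 3: Select minimum 21 at index 2, swap -> [-10, -1, 21, 23, 28, 23]
Pass 4: Select minimum 23 at index 3, swap -> [-10, -1, 21, 23, 28, 23]


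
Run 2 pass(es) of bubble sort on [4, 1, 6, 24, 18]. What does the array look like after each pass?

After pass 1: [1, 4, 6, 18, 24] (2 swaps)
After pass 2: [1, 4, 6, 18, 24] (0 swaps)
Total swaps: 2


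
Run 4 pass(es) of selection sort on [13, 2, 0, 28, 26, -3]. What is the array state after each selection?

Pass 1: Select minimum -3 at index 5, swap -> [-3, 2, 0, 28, 26, 13]
Pass 2: Select minimum 0 at index 2, swap -> [-3, 0, 2, 28, 26, 13]
Pass 3: Select minimum 2 at index 2, swap -> [-3, 0, 2, 28, 26, 13]
Pass 4: Select minimum 13 at index 5, swap -> [-3, 0, 2, 13, 26, 28]


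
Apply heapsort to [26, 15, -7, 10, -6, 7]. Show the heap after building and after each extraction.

Build heap: [26, 15, 7, 10, -6, -7]
Extract 26: [15, 10, 7, -7, -6, 26]
Extract 15: [10, -6, 7, -7, 15, 26]
Extract 10: [7, -6, -7, 10, 15, 26]
Extract 7: [-6, -7, 7, 10, 15, 26]
Extract -6: [-7, -6, 7, 10, 15, 26]


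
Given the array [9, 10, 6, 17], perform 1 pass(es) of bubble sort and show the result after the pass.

After pass 1: [9, 6, 10, 17] (1 swaps)
Total swaps: 1


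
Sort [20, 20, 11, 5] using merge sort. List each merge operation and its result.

Divide and conquer:
  Merge [20] + [20] -> [20, 20]
  Merge [11] + [5] -> [5, 11]
  Merge [20, 20] + [5, 11] -> [5, 11, 20, 20]


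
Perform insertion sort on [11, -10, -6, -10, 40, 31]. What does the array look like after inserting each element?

First element 11 is already 'sorted'
Insert -10: shifted 1 elements -> [-10, 11, -6, -10, 40, 31]
Insert -6: shifted 1 elements -> [-10, -6, 11, -10, 40, 31]
Insert -10: shifted 2 elements -> [-10, -10, -6, 11, 40, 31]
Insert 40: shifted 0 elements -> [-10, -10, -6, 11, 40, 31]
Insert 31: shifted 1 elements -> [-10, -10, -6, 11, 31, 40]


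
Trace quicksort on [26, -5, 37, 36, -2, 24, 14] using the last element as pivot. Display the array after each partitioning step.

Partition 1: pivot=14 at index 2 -> [-5, -2, 14, 36, 26, 24, 37]
Partition 2: pivot=-2 at index 1 -> [-5, -2, 14, 36, 26, 24, 37]
Partition 3: pivot=37 at index 6 -> [-5, -2, 14, 36, 26, 24, 37]
Partition 4: pivot=24 at index 3 -> [-5, -2, 14, 24, 26, 36, 37]
Partition 5: pivot=36 at index 5 -> [-5, -2, 14, 24, 26, 36, 37]


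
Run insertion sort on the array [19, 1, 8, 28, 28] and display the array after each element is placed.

First element 19 is already 'sorted'
Insert 1: shifted 1 elements -> [1, 19, 8, 28, 28]
Insert 8: shifted 1 elements -> [1, 8, 19, 28, 28]
Insert 28: shifted 0 elements -> [1, 8, 19, 28, 28]
Insert 28: shifted 0 elements -> [1, 8, 19, 28, 28]


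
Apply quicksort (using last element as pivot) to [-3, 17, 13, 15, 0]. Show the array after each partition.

Partition 1: pivot=0 at index 1 -> [-3, 0, 13, 15, 17]
Partition 2: pivot=17 at index 4 -> [-3, 0, 13, 15, 17]
Partition 3: pivot=15 at index 3 -> [-3, 0, 13, 15, 17]


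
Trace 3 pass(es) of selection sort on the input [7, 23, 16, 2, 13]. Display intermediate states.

Pass 1: Select minimum 2 at index 3, swap -> [2, 23, 16, 7, 13]
Pass 2: Select minimum 7 at index 3, swap -> [2, 7, 16, 23, 13]
Pass 3: Select minimum 13 at index 4, swap -> [2, 7, 13, 23, 16]


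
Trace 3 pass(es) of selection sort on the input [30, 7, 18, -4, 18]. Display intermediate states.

Pass 1: Select minimum -4 at index 3, swap -> [-4, 7, 18, 30, 18]
Pass 2: Select minimum 7 at index 1, swap -> [-4, 7, 18, 30, 18]
Pass 3: Select minimum 18 at index 2, swap -> [-4, 7, 18, 30, 18]


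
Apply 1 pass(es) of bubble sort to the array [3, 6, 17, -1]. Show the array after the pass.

After pass 1: [3, 6, -1, 17] (1 swaps)
Total swaps: 1


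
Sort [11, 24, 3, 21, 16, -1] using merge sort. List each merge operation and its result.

Divide and conquer:
  Merge [24] + [3] -> [3, 24]
  Merge [11] + [3, 24] -> [3, 11, 24]
  Merge [16] + [-1] -> [-1, 16]
  Merge [21] + [-1, 16] -> [-1, 16, 21]
  Merge [3, 11, 24] + [-1, 16, 21] -> [-1, 3, 11, 16, 21, 24]


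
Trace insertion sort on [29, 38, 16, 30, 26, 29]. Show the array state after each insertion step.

First element 29 is already 'sorted'
Insert 38: shifted 0 elements -> [29, 38, 16, 30, 26, 29]
Insert 16: shifted 2 elements -> [16, 29, 38, 30, 26, 29]
Insert 30: shifted 1 elements -> [16, 29, 30, 38, 26, 29]
Insert 26: shifted 3 elements -> [16, 26, 29, 30, 38, 29]
Insert 29: shifted 2 elements -> [16, 26, 29, 29, 30, 38]


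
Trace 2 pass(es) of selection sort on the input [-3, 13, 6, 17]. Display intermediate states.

Pass 1: Select minimum -3 at index 0, swap -> [-3, 13, 6, 17]
Pass 2: Select minimum 6 at index 2, swap -> [-3, 6, 13, 17]


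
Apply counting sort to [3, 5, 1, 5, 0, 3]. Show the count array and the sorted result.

Count array: [1, 1, 0, 2, 0, 2]
(count[i] = number of elements equal to i)
Cumulative count: [1, 2, 2, 4, 4, 6]
Sorted: [0, 1, 3, 3, 5, 5]


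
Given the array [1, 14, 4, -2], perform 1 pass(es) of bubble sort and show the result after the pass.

After pass 1: [1, 4, -2, 14] (2 swaps)
Total swaps: 2


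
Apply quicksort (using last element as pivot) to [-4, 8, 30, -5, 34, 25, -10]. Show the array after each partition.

Partition 1: pivot=-10 at index 0 -> [-10, 8, 30, -5, 34, 25, -4]
Partition 2: pivot=-4 at index 2 -> [-10, -5, -4, 8, 34, 25, 30]
Partition 3: pivot=30 at index 5 -> [-10, -5, -4, 8, 25, 30, 34]
Partition 4: pivot=25 at index 4 -> [-10, -5, -4, 8, 25, 30, 34]


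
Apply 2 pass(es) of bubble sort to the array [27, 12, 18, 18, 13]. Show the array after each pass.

After pass 1: [12, 18, 18, 13, 27] (4 swaps)
After pass 2: [12, 18, 13, 18, 27] (1 swaps)
Total swaps: 5


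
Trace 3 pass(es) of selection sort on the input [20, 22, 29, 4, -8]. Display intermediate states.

Pass 1: Select minimum -8 at index 4, swap -> [-8, 22, 29, 4, 20]
Pass 2: Select minimum 4 at index 3, swap -> [-8, 4, 29, 22, 20]
Pass 3: Select minimum 20 at index 4, swap -> [-8, 4, 20, 22, 29]


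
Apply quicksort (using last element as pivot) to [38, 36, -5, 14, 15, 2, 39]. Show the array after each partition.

Partition 1: pivot=39 at index 6 -> [38, 36, -5, 14, 15, 2, 39]
Partition 2: pivot=2 at index 1 -> [-5, 2, 38, 14, 15, 36, 39]
Partition 3: pivot=36 at index 4 -> [-5, 2, 14, 15, 36, 38, 39]
Partition 4: pivot=15 at index 3 -> [-5, 2, 14, 15, 36, 38, 39]


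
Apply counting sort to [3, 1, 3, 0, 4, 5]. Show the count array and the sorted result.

Count array: [1, 1, 0, 2, 1, 1]
(count[i] = number of elements equal to i)
Cumulative count: [1, 2, 2, 4, 5, 6]
Sorted: [0, 1, 3, 3, 4, 5]


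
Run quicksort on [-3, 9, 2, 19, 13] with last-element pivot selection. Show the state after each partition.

Partition 1: pivot=13 at index 3 -> [-3, 9, 2, 13, 19]
Partition 2: pivot=2 at index 1 -> [-3, 2, 9, 13, 19]


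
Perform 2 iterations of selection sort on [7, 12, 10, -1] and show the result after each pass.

Pass 1: Select minimum -1 at index 3, swap -> [-1, 12, 10, 7]
Pass 2: Select minimum 7 at index 3, swap -> [-1, 7, 10, 12]


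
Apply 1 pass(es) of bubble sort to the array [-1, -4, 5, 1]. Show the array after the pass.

After pass 1: [-4, -1, 1, 5] (2 swaps)
Total swaps: 2


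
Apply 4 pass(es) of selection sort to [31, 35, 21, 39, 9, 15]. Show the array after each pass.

Pass 1: Select minimum 9 at index 4, swap -> [9, 35, 21, 39, 31, 15]
Pass 2: Select minimum 15 at index 5, swap -> [9, 15, 21, 39, 31, 35]
Pass 3: Select minimum 21 at index 2, swap -> [9, 15, 21, 39, 31, 35]
Pass 4: Select minimum 31 at index 4, swap -> [9, 15, 21, 31, 39, 35]


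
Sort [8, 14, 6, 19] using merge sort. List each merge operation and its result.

Divide and conquer:
  Merge [8] + [14] -> [8, 14]
  Merge [6] + [19] -> [6, 19]
  Merge [8, 14] + [6, 19] -> [6, 8, 14, 19]


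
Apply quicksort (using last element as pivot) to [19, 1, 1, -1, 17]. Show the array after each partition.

Partition 1: pivot=17 at index 3 -> [1, 1, -1, 17, 19]
Partition 2: pivot=-1 at index 0 -> [-1, 1, 1, 17, 19]
Partition 3: pivot=1 at index 2 -> [-1, 1, 1, 17, 19]


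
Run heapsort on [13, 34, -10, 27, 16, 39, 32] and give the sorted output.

Build heap: [39, 34, 32, 27, 16, -10, 13]
Extract 39: [34, 27, 32, 13, 16, -10, 39]
Extract 34: [32, 27, -10, 13, 16, 34, 39]
Extract 32: [27, 16, -10, 13, 32, 34, 39]
Extract 27: [16, 13, -10, 27, 32, 34, 39]
Extract 16: [13, -10, 16, 27, 32, 34, 39]
Extract 13: [-10, 13, 16, 27, 32, 34, 39]


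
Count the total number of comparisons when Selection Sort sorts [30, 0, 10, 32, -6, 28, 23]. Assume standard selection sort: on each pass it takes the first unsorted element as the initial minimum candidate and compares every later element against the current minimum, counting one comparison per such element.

Pass 1: scan indices 1..6 for the minimum = 6 comparison(s); min is -6, place at index 0 -> [-6, 0, 10, 32, 30, 28, 23]
Pass 2: scan indices 2..6 for the minimum = 5 comparison(s); min is 0, place at index 1 -> [-6, 0, 10, 32, 30, 28, 23]
Pass 3: scan indices 3..6 for the minimum = 4 comparison(s); min is 10, place at index 2 -> [-6, 0, 10, 32, 30, 28, 23]
Pass 4: scan indices 4..6 for the minimum = 3 comparison(s); min is 23, place at index 3 -> [-6, 0, 10, 23, 30, 28, 32]
Pass 5: scan indices 5..6 for the minimum = 2 comparison(s); min is 28, place at index 4 -> [-6, 0, 10, 23, 28, 30, 32]
Pass 6: scan indices 6..6 for the minimum = 1 comparison(s); min is 30, place at index 5 -> [-6, 0, 10, 23, 28, 30, 32]
Selection sort always scans the whole unsorted suffix, so the count is (n-1) + (n-2) + ... + 1 = n(n-1)/2 = 7*6/2 = 21 regardless of the input order.
Total comparisons: 6 + 5 + 4 + 3 + 2 + 1 = 21


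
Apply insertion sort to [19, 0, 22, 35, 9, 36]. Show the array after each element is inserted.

First element 19 is already 'sorted'
Insert 0: shifted 1 elements -> [0, 19, 22, 35, 9, 36]
Insert 22: shifted 0 elements -> [0, 19, 22, 35, 9, 36]
Insert 35: shifted 0 elements -> [0, 19, 22, 35, 9, 36]
Insert 9: shifted 3 elements -> [0, 9, 19, 22, 35, 36]
Insert 36: shifted 0 elements -> [0, 9, 19, 22, 35, 36]


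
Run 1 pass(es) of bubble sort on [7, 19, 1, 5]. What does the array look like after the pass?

After pass 1: [7, 1, 5, 19] (2 swaps)
Total swaps: 2


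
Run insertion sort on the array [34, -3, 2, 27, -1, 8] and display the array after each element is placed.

First element 34 is already 'sorted'
Insert -3: shifted 1 elements -> [-3, 34, 2, 27, -1, 8]
Insert 2: shifted 1 elements -> [-3, 2, 34, 27, -1, 8]
Insert 27: shifted 1 elements -> [-3, 2, 27, 34, -1, 8]
Insert -1: shifted 3 elements -> [-3, -1, 2, 27, 34, 8]
Insert 8: shifted 2 elements -> [-3, -1, 2, 8, 27, 34]


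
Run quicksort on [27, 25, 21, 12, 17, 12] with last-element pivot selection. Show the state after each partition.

Partition 1: pivot=12 at index 1 -> [12, 12, 21, 27, 17, 25]
Partition 2: pivot=25 at index 4 -> [12, 12, 21, 17, 25, 27]
Partition 3: pivot=17 at index 2 -> [12, 12, 17, 21, 25, 27]


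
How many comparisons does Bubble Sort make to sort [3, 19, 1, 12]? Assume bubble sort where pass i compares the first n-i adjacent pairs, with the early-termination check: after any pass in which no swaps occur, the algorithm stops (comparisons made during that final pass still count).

Pass 1: compare adjacent pairs (0,1)..(2,3) = 3 comparison(s), 2 swap(s) -> [3, 1, 12, 19]
Pass 2: compare adjacent pairs (0,1)..(1,2) = 2 comparison(s), 1 swap(s) -> [1, 3, 12, 19]
Pass 3: compare adjacent pairs (0,1)..(0,1) = 1 comparison(s), 0 swap(s) -> [1, 3, 12, 19]
No swaps in this pass, so bubble sort stops here.
Total comparisons: 3 + 2 + 1 = 6


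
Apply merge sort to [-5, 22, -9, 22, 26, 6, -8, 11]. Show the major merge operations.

Divide and conquer:
  Merge [-5] + [22] -> [-5, 22]
  Merge [-9] + [22] -> [-9, 22]
  Merge [-5, 22] + [-9, 22] -> [-9, -5, 22, 22]
  Merge [26] + [6] -> [6, 26]
  Merge [-8] + [11] -> [-8, 11]
  Merge [6, 26] + [-8, 11] -> [-8, 6, 11, 26]
  Merge [-9, -5, 22, 22] + [-8, 6, 11, 26] -> [-9, -8, -5, 6, 11, 22, 22, 26]


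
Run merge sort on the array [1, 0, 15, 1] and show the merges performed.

Divide and conquer:
  Merge [1] + [0] -> [0, 1]
  Merge [15] + [1] -> [1, 15]
  Merge [0, 1] + [1, 15] -> [0, 1, 1, 15]


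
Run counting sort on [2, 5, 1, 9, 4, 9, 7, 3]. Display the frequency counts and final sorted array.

Count array: [0, 1, 1, 1, 1, 1, 0, 1, 0, 2]
(count[i] = number of elements equal to i)
Cumulative count: [0, 1, 2, 3, 4, 5, 5, 6, 6, 8]
Sorted: [1, 2, 3, 4, 5, 7, 9, 9]


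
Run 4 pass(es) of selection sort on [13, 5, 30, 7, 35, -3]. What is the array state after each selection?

Pass 1: Select minimum -3 at index 5, swap -> [-3, 5, 30, 7, 35, 13]
Pass 2: Select minimum 5 at index 1, swap -> [-3, 5, 30, 7, 35, 13]
Pass 3: Select minimum 7 at index 3, swap -> [-3, 5, 7, 30, 35, 13]
Pass 4: Select minimum 13 at index 5, swap -> [-3, 5, 7, 13, 35, 30]


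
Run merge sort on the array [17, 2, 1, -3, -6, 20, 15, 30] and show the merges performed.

Divide and conquer:
  Merge [17] + [2] -> [2, 17]
  Merge [1] + [-3] -> [-3, 1]
  Merge [2, 17] + [-3, 1] -> [-3, 1, 2, 17]
  Merge [-6] + [20] -> [-6, 20]
  Merge [15] + [30] -> [15, 30]
  Merge [-6, 20] + [15, 30] -> [-6, 15, 20, 30]
  Merge [-3, 1, 2, 17] + [-6, 15, 20, 30] -> [-6, -3, 1, 2, 15, 17, 20, 30]


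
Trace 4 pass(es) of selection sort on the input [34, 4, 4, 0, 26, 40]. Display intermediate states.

Pass 1: Select minimum 0 at index 3, swap -> [0, 4, 4, 34, 26, 40]
Pass 2: Select minimum 4 at index 1, swap -> [0, 4, 4, 34, 26, 40]
Pass 3: Select minimum 4 at index 2, swap -> [0, 4, 4, 34, 26, 40]
Pass 4: Select minimum 26 at index 4, swap -> [0, 4, 4, 26, 34, 40]


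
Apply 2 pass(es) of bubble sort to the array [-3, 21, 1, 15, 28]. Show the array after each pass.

After pass 1: [-3, 1, 15, 21, 28] (2 swaps)
After pass 2: [-3, 1, 15, 21, 28] (0 swaps)
Total swaps: 2


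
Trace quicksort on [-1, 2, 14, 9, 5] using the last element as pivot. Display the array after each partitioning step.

Partition 1: pivot=5 at index 2 -> [-1, 2, 5, 9, 14]
Partition 2: pivot=2 at index 1 -> [-1, 2, 5, 9, 14]
Partition 3: pivot=14 at index 4 -> [-1, 2, 5, 9, 14]


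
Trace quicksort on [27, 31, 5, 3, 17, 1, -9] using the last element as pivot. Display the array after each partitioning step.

Partition 1: pivot=-9 at index 0 -> [-9, 31, 5, 3, 17, 1, 27]
Partition 2: pivot=27 at index 5 -> [-9, 5, 3, 17, 1, 27, 31]
Partition 3: pivot=1 at index 1 -> [-9, 1, 3, 17, 5, 27, 31]
Partition 4: pivot=5 at index 3 -> [-9, 1, 3, 5, 17, 27, 31]


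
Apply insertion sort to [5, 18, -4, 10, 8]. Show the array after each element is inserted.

First element 5 is already 'sorted'
Insert 18: shifted 0 elements -> [5, 18, -4, 10, 8]
Insert -4: shifted 2 elements -> [-4, 5, 18, 10, 8]
Insert 10: shifted 1 elements -> [-4, 5, 10, 18, 8]
Insert 8: shifted 2 elements -> [-4, 5, 8, 10, 18]


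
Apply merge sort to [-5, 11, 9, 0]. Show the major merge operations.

Divide and conquer:
  Merge [-5] + [11] -> [-5, 11]
  Merge [9] + [0] -> [0, 9]
  Merge [-5, 11] + [0, 9] -> [-5, 0, 9, 11]


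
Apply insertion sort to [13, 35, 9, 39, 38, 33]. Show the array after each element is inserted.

First element 13 is already 'sorted'
Insert 35: shifted 0 elements -> [13, 35, 9, 39, 38, 33]
Insert 9: shifted 2 elements -> [9, 13, 35, 39, 38, 33]
Insert 39: shifted 0 elements -> [9, 13, 35, 39, 38, 33]
Insert 38: shifted 1 elements -> [9, 13, 35, 38, 39, 33]
Insert 33: shifted 3 elements -> [9, 13, 33, 35, 38, 39]


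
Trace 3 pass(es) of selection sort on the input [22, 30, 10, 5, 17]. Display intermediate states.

Pass 1: Select minimum 5 at index 3, swap -> [5, 30, 10, 22, 17]
Pass 2: Select minimum 10 at index 2, swap -> [5, 10, 30, 22, 17]
Pass 3: Select minimum 17 at index 4, swap -> [5, 10, 17, 22, 30]


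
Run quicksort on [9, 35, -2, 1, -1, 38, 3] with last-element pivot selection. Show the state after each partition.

Partition 1: pivot=3 at index 3 -> [-2, 1, -1, 3, 9, 38, 35]
Partition 2: pivot=-1 at index 1 -> [-2, -1, 1, 3, 9, 38, 35]
Partition 3: pivot=35 at index 5 -> [-2, -1, 1, 3, 9, 35, 38]


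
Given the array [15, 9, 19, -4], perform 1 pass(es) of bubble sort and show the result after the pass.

After pass 1: [9, 15, -4, 19] (2 swaps)
Total swaps: 2


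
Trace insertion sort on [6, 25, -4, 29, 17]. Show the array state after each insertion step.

First element 6 is already 'sorted'
Insert 25: shifted 0 elements -> [6, 25, -4, 29, 17]
Insert -4: shifted 2 elements -> [-4, 6, 25, 29, 17]
Insert 29: shifted 0 elements -> [-4, 6, 25, 29, 17]
Insert 17: shifted 2 elements -> [-4, 6, 17, 25, 29]


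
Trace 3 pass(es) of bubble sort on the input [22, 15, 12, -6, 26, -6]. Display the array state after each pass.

After pass 1: [15, 12, -6, 22, -6, 26] (4 swaps)
After pass 2: [12, -6, 15, -6, 22, 26] (3 swaps)
After pass 3: [-6, 12, -6, 15, 22, 26] (2 swaps)
Total swaps: 9


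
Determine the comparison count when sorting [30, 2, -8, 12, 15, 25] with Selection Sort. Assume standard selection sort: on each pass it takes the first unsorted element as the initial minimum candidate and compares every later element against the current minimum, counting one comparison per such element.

Pass 1: scan indices 1..5 for the minimum = 5 comparison(s); min is -8, place at index 0 -> [-8, 2, 30, 12, 15, 25]
Pass 2: scan indices 2..5 for the minimum = 4 comparison(s); min is 2, place at index 1 -> [-8, 2, 30, 12, 15, 25]
Pass 3: scan indices 3..5 for the minimum = 3 comparison(s); min is 12, place at index 2 -> [-8, 2, 12, 30, 15, 25]
Pass 4: scan indices 4..5 for the minimum = 2 comparison(s); min is 15, place at index 3 -> [-8, 2, 12, 15, 30, 25]
Pass 5: scan indices 5..5 for the minimum = 1 comparison(s); min is 25, place at index 4 -> [-8, 2, 12, 15, 25, 30]
Selection sort always scans the whole unsorted suffix, so the count is (n-1) + (n-2) + ... + 1 = n(n-1)/2 = 6*5/2 = 15 regardless of the input order.
Total comparisons: 5 + 4 + 3 + 2 + 1 = 15


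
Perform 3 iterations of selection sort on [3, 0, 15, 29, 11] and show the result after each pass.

Pass 1: Select minimum 0 at index 1, swap -> [0, 3, 15, 29, 11]
Pass 2: Select minimum 3 at index 1, swap -> [0, 3, 15, 29, 11]
Pass 3: Select minimum 11 at index 4, swap -> [0, 3, 11, 29, 15]


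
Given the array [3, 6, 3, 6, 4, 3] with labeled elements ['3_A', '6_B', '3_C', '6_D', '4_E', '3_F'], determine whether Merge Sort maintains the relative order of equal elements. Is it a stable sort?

Trace Merge Sort on the labeled array (the key is the number; the letter only tracks identity):
  Merge [6_B] + [3_C] -> [3_C, 6_B]
  Merge [3_A] + [3_C, 6_B] -> [3_A, 3_C, 6_B]
  Merge [4_E] + [3_F] -> [3_F, 4_E]
  Merge [6_D] + [3_F, 4_E] -> [3_F, 4_E, 6_D]
  Merge [3_A, 3_C, 6_B] + [3_F, 4_E, 6_D] -> [3_A, 3_C, 3_F, 4_E, 6_B, 6_D]
Final order: [3_A, 3_C, 3_F, 4_E, 6_B, 6_D]
Equal keys:
  value 3: originally 3_A, 3_C, 3_F; after sorting 3_A, 3_C, 3_F -> order preserved
  value 6: originally 6_B, 6_D; after sorting 6_B, 6_D -> order preserved
All equal keys kept their original relative order. Merge Sort is stable: when the heads of the two halves are equal the merge takes from the left half first.
Answer: Stable


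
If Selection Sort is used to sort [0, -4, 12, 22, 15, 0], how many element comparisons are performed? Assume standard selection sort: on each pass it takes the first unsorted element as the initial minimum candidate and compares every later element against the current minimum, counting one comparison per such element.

Pass 1: scan indices 1..5 for the minimum = 5 comparison(s); min is -4, place at index 0 -> [-4, 0, 12, 22, 15, 0]
Pass 2: scan indices 2..5 for the minimum = 4 comparison(s); min is 0, place at index 1 -> [-4, 0, 12, 22, 15, 0]
Pass 3: scan indices 3..5 for the minimum = 3 comparison(s); min is 0, place at index 2 -> [-4, 0, 0, 22, 15, 12]
Pass 4: scan indices 4..5 for the minimum = 2 comparison(s); min is 12, place at index 3 -> [-4, 0, 0, 12, 15, 22]
Pass 5: scan indices 5..5 for the minimum = 1 comparison(s); min is 15, place at index 4 -> [-4, 0, 0, 12, 15, 22]
Selection sort always scans the whole unsorted suffix, so the count is (n-1) + (n-2) + ... + 1 = n(n-1)/2 = 6*5/2 = 15 regardless of the input order.
Total comparisons: 5 + 4 + 3 + 2 + 1 = 15


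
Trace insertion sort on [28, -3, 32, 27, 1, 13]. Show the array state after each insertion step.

First element 28 is already 'sorted'
Insert -3: shifted 1 elements -> [-3, 28, 32, 27, 1, 13]
Insert 32: shifted 0 elements -> [-3, 28, 32, 27, 1, 13]
Insert 27: shifted 2 elements -> [-3, 27, 28, 32, 1, 13]
Insert 1: shifted 3 elements -> [-3, 1, 27, 28, 32, 13]
Insert 13: shifted 3 elements -> [-3, 1, 13, 27, 28, 32]


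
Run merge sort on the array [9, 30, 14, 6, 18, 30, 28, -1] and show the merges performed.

Divide and conquer:
  Merge [9] + [30] -> [9, 30]
  Merge [14] + [6] -> [6, 14]
  Merge [9, 30] + [6, 14] -> [6, 9, 14, 30]
  Merge [18] + [30] -> [18, 30]
  Merge [28] + [-1] -> [-1, 28]
  Merge [18, 30] + [-1, 28] -> [-1, 18, 28, 30]
  Merge [6, 9, 14, 30] + [-1, 18, 28, 30] -> [-1, 6, 9, 14, 18, 28, 30, 30]


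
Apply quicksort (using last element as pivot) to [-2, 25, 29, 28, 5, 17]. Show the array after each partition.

Partition 1: pivot=17 at index 2 -> [-2, 5, 17, 28, 25, 29]
Partition 2: pivot=5 at index 1 -> [-2, 5, 17, 28, 25, 29]
Partition 3: pivot=29 at index 5 -> [-2, 5, 17, 28, 25, 29]
Partition 4: pivot=25 at index 3 -> [-2, 5, 17, 25, 28, 29]


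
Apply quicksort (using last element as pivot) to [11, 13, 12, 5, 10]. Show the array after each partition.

Partition 1: pivot=10 at index 1 -> [5, 10, 12, 11, 13]
Partition 2: pivot=13 at index 4 -> [5, 10, 12, 11, 13]
Partition 3: pivot=11 at index 2 -> [5, 10, 11, 12, 13]


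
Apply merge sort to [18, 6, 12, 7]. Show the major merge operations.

Divide and conquer:
  Merge [18] + [6] -> [6, 18]
  Merge [12] + [7] -> [7, 12]
  Merge [6, 18] + [7, 12] -> [6, 7, 12, 18]


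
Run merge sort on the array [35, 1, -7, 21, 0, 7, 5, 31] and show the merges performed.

Divide and conquer:
  Merge [35] + [1] -> [1, 35]
  Merge [-7] + [21] -> [-7, 21]
  Merge [1, 35] + [-7, 21] -> [-7, 1, 21, 35]
  Merge [0] + [7] -> [0, 7]
  Merge [5] + [31] -> [5, 31]
  Merge [0, 7] + [5, 31] -> [0, 5, 7, 31]
  Merge [-7, 1, 21, 35] + [0, 5, 7, 31] -> [-7, 0, 1, 5, 7, 21, 31, 35]


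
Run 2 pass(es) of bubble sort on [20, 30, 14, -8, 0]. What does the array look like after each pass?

After pass 1: [20, 14, -8, 0, 30] (3 swaps)
After pass 2: [14, -8, 0, 20, 30] (3 swaps)
Total swaps: 6


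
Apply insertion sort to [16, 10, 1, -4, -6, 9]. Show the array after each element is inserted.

First element 16 is already 'sorted'
Insert 10: shifted 1 elements -> [10, 16, 1, -4, -6, 9]
Insert 1: shifted 2 elements -> [1, 10, 16, -4, -6, 9]
Insert -4: shifted 3 elements -> [-4, 1, 10, 16, -6, 9]
Insert -6: shifted 4 elements -> [-6, -4, 1, 10, 16, 9]
Insert 9: shifted 2 elements -> [-6, -4, 1, 9, 10, 16]


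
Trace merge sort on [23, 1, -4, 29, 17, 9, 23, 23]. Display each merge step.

Divide and conquer:
  Merge [23] + [1] -> [1, 23]
  Merge [-4] + [29] -> [-4, 29]
  Merge [1, 23] + [-4, 29] -> [-4, 1, 23, 29]
  Merge [17] + [9] -> [9, 17]
  Merge [23] + [23] -> [23, 23]
  Merge [9, 17] + [23, 23] -> [9, 17, 23, 23]
  Merge [-4, 1, 23, 29] + [9, 17, 23, 23] -> [-4, 1, 9, 17, 23, 23, 23, 29]


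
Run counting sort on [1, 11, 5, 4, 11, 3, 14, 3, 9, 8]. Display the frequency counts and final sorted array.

Count array: [0, 1, 0, 2, 1, 1, 0, 0, 1, 1, 0, 2, 0, 0, 1]
(count[i] = number of elements equal to i)
Cumulative count: [0, 1, 1, 3, 4, 5, 5, 5, 6, 7, 7, 9, 9, 9, 10]
Sorted: [1, 3, 3, 4, 5, 8, 9, 11, 11, 14]


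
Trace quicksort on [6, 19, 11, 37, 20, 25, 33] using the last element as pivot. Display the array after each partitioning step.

Partition 1: pivot=33 at index 5 -> [6, 19, 11, 20, 25, 33, 37]
Partition 2: pivot=25 at index 4 -> [6, 19, 11, 20, 25, 33, 37]
Partition 3: pivot=20 at index 3 -> [6, 19, 11, 20, 25, 33, 37]
Partition 4: pivot=11 at index 1 -> [6, 11, 19, 20, 25, 33, 37]


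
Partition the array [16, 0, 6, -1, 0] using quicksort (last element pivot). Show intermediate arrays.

Partition 1: pivot=0 at index 2 -> [0, -1, 0, 16, 6]
Partition 2: pivot=-1 at index 0 -> [-1, 0, 0, 16, 6]
Partition 3: pivot=6 at index 3 -> [-1, 0, 0, 6, 16]


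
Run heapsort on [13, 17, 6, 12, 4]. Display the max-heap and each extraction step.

Build heap: [17, 13, 6, 12, 4]
Extract 17: [13, 12, 6, 4, 17]
Extract 13: [12, 4, 6, 13, 17]
Extract 12: [6, 4, 12, 13, 17]
Extract 6: [4, 6, 12, 13, 17]


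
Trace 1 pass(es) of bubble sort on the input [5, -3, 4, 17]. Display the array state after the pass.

After pass 1: [-3, 4, 5, 17] (2 swaps)
Total swaps: 2


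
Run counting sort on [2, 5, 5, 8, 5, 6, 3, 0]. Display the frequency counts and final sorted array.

Count array: [1, 0, 1, 1, 0, 3, 1, 0, 1]
(count[i] = number of elements equal to i)
Cumulative count: [1, 1, 2, 3, 3, 6, 7, 7, 8]
Sorted: [0, 2, 3, 5, 5, 5, 6, 8]


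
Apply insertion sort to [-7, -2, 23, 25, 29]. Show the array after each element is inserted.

First element -7 is already 'sorted'
Insert -2: shifted 0 elements -> [-7, -2, 23, 25, 29]
Insert 23: shifted 0 elements -> [-7, -2, 23, 25, 29]
Insert 25: shifted 0 elements -> [-7, -2, 23, 25, 29]
Insert 29: shifted 0 elements -> [-7, -2, 23, 25, 29]


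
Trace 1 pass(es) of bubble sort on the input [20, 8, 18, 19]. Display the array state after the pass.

After pass 1: [8, 18, 19, 20] (3 swaps)
Total swaps: 3


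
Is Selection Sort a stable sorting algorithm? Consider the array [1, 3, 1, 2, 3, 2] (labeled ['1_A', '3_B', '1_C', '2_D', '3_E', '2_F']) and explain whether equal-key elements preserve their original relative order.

Trace Selection Sort on the labeled array (the key is the number; the letter only tracks identity):
  Pass 1: minimum 1_A is already at index 0; no swap -> [1_A, 3_B, 1_C, 2_D, 3_E, 2_F]
  Pass 2: minimum of unsorted part is 1_C at index 2; swap it with 3_B at index 1 -> [1_A, 1_C, 3_B, 2_D, 3_E, 2_F]
  Pass 3: minimum of unsorted part is 2_D at index 3; swap it with 3_B at index 2 -> [1_A, 1_C, 2_D, 3_B, 3_E, 2_F]
  Pass 4: minimum of unsorted part is 2_F at index 5; swap it with 3_B at index 3 -> [1_A, 1_C, 2_D, 2_F, 3_E, 3_B]
  Pass 5: minimum 3_E is already at index 4; no swap -> [1_A, 1_C, 2_D, 2_F, 3_E, 3_B]
Final order: [1_A, 1_C, 2_D, 2_F, 3_E, 3_B]
Equal keys:
  value 1: originally 1_A, 1_C; after sorting 1_A, 1_C -> order preserved
  value 2: originally 2_D, 2_F; after sorting 2_D, 2_F -> order preserved
  value 3: originally 3_B, 3_E; after sorting 3_E, 3_B -> order changed
Equal keys were reordered, so Selection Sort is not stable: the long-range swap that moves the minimum into place can carry an element past an equal key. (One such input is enough; an unstable sort may happen to preserve order on other inputs, but it gives no guarantee.)
Answer: Not stable
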